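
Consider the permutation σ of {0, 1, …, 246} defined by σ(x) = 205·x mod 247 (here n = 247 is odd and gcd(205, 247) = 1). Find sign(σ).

-1

Orbit of 144 under x↦205x: [144, 127, 100, 246, 42, 212, 235]… (length divides ord_247(205)).
16 cycles of lengths [18, 18, 18, 18, 18, 18, 18, 18, 18, 18, 18, 18, 18, 6, 6, 1].
16 cycles on 247: each ℓ→(−1)^(ℓ−1), product (−1)^231 = -1.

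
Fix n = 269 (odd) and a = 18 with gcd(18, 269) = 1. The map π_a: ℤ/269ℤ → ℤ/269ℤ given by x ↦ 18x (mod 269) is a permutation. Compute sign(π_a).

-1

Start at x=41: 41 → 200 → 103 → 240 → 16 → 19 → 73 → … (one orbit).
Decompose π into cycles: lengths [268, 1] (2 cycles, including the fixed point 0).
sign(π) = (−1)^{n − #cycles} = (−1)^{269−2} = (−1)^267 = -1.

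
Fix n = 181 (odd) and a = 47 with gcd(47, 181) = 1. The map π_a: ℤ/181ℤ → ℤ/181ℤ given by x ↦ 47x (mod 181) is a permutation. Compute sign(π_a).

Trace 111: π^k(111) = [111, 149, 125, 83, 100, 175, 80] for k=0..6.
The orbit structure of x ↦ 47x mod 181: 2 orbits of sizes [180, 1].
181 − 2 = 179 transpositions; sign(π) = (−1)^179 = -1.
Zolotarev: (47|181) = -1, matching the cycle-count sign.

-1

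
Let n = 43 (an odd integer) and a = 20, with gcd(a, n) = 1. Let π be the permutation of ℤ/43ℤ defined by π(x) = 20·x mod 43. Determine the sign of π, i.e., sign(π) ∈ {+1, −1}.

Orbit of 35 under x↦20x: [35, 12, 25, 27, 24, 7, 11]… (length divides ord_43(20)).
π_20 has 2 disjoint cycles with lengths [42, 1] on {0,…,42}.
43 − 2 = 41 transpositions; sign(π) = (−1)^41 = -1.

-1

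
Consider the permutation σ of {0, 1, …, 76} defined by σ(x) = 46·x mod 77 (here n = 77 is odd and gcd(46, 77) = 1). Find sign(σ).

-1

Start at x=8: 8 → 60 → 65 → 64 → 18 → 58 → 50 → … (one orbit).
The orbit structure of x ↦ 46x mod 77: 6 orbits of sizes [30, 30, 10, 3, 3, 1].
With 6 cycles on 77 points, sign = (−1)^{77−6} = -1.
The Jacobi symbol (46|77) = -1 (Zolotarev) agrees.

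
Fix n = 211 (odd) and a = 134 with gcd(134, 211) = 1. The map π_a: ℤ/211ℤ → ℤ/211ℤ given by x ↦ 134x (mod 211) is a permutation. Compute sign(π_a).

+1

Trace 19: π^k(19) = [19, 14, 188, 83, 150, 55, 196] for k=0..6.
Cycle lengths of π_134 on ℤ/211ℤ: [15, 15, 15, 15, 15, 15, 15, 15, 15, 15, 15, 15, 15, 15, 1]; 15 cycles in total.
15 cycles on 211: each ℓ→(−1)^(ℓ−1), product (−1)^196 = +1.
Zolotarev: (134|211) = +1, matching the cycle-count sign.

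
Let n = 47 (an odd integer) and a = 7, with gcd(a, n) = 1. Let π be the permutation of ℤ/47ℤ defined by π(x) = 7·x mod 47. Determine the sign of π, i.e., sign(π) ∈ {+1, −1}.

+1

Trace 21: π^k(21) = [21, 6, 42, 12, 37, 24, 27] for k=0..6.
Cycle type of π: 23×2 + 1; total 3 cycles.
n − c = 47 − 3 = 44; sign = (−1)^44 = +1.
The Jacobi symbol (7|47) = +1 (Zolotarev) agrees.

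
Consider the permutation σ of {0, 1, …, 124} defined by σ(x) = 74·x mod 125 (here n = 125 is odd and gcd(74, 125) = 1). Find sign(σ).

Trace 76: π^k(76) = [76, 124, 51, 24, 26, 49, 1] for k=0..6.
The orbit structure of x ↦ 74x mod 125: 23 orbits of sizes [10, 10, 10, 10, 10, 10, 10, 10, 10, 10, 2, 2, 2, 2, 2, 2, 2, 2, 2, 2, 2, 2, 1].
n − c = 125 − 23 = 102; sign = (−1)^102 = +1.
Via Zolotarev, sign(π_{74}) = (74|125) = +1.

+1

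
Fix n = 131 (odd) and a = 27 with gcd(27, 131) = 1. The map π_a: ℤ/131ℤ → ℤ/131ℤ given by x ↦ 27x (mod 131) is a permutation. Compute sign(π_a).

+1

Orbit of 77 under x↦27x: [77, 114, 65, 52, 94, 49, 13]… (length divides ord_131(27)).
π_27 has 3 disjoint cycles with lengths [65, 65, 1] on {0,…,130}.
3 cycles on 131: each ℓ→(−1)^(ℓ−1), product (−1)^128 = +1.
Zolotarev: (27|131) = +1, matching the cycle-count sign.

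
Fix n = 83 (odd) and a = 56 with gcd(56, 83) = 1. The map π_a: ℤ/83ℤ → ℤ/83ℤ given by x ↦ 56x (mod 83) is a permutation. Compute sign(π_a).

-1

Trace 72: π^k(72) = [72, 48, 32, 49, 5, 31, 76] for k=0..6.
Cycle type of π: 82 + 1; total 2 cycles.
sign(π) = (−1)^{n − #cycles} = (−1)^{83−2} = (−1)^81 = -1.
The Jacobi symbol (56|83) = -1 (Zolotarev) agrees.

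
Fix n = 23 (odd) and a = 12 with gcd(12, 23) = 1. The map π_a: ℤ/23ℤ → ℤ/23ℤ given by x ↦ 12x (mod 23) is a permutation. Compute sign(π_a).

+1

Start at x=16: 16 → 8 → 4 → 2 → 1 → 12 → 6 → … (one orbit).
Cycle type of π: 11×2 + 1; total 3 cycles.
3 cycles on 23: each ℓ→(−1)^(ℓ−1), product (−1)^20 = +1.
Zolotarev: (12|23) = +1, matching the cycle-count sign.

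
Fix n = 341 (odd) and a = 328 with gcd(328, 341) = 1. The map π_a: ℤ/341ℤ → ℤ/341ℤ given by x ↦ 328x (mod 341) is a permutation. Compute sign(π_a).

Orbit of 67 under x↦328x: [67, 152, 70, 113, 236, 1, 328]… (length divides ord_341(328)).
Cycle type of π: 15×22 + 5×2 + 1; total 25 cycles.
25 cycles on 341: each ℓ→(−1)^(ℓ−1), product (−1)^316 = +1.
(328|341)_J = +1 (Zolotarev's lemma cross-check).

+1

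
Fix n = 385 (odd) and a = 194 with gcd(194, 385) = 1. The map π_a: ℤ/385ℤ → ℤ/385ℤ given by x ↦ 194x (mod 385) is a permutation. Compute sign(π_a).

+1

Start at x=244: 244 → 366 → 164 → 246 → 369 → 361 → 349 → … (one orbit).
Decompose π into cycles: lengths [30, 30, 30, 30, 30, 30, 30, 30, 30, 30, 10, 10, 10, 10, 10, 6, 6, 6, 6, 6, 2, 2, 1] (23 cycles, including the fixed point 0).
With 23 cycles on 385 points, sign = (−1)^{385−23} = +1.
(194|385)_J = +1 (Zolotarev's lemma cross-check).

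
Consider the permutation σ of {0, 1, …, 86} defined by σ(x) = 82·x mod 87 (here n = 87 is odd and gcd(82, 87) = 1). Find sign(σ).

+1

Orbit of 52 under x↦82x: [52, 1, 82, 25, 49, 16, 7]… (length divides ord_87(82)).
15 cycles of lengths [7, 7, 7, 7, 7, 7, 7, 7, 7, 7, 7, 7, 1, 1, 1].
15 cycles on 87: each ℓ→(−1)^(ℓ−1), product (−1)^72 = +1.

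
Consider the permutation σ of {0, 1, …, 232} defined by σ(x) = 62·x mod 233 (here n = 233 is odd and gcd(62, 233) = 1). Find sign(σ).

+1

Trace 9: π^k(9) = [9, 92, 112, 187, 177, 23, 28] for k=0..6.
Cycle lengths of π_62 on ℤ/233ℤ: [116, 116, 1]; 3 cycles in total.
sign(π) = (−1)^{n − #cycles} = (−1)^{233−3} = (−1)^230 = +1.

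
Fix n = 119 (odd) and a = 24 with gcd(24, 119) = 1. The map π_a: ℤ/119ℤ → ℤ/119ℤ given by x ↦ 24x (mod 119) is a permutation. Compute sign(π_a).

Orbit of 1 under x↦24x: [1, 24, 100, 20, 4, 96, 43]… (length divides ord_119(24)).
Decompose π into cycles: lengths [48, 48, 16, 6, 1] (5 cycles, including the fixed point 0).
Σ(ℓ_i−1) = 119−5 = 114; sign = (−1)^114 = +1.
Check: (24/119) = +1 by Zolotarev.

+1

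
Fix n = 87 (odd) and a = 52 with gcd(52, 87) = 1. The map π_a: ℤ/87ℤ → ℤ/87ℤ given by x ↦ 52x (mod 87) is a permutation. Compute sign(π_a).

+1

Start at x=16: 16 → 49 → 25 → 82 → 1 → 52 → 7 → 16 (one orbit).
Decompose π into cycles: lengths [7, 7, 7, 7, 7, 7, 7, 7, 7, 7, 7, 7, 1, 1, 1] (15 cycles, including the fixed point 0).
Σ(ℓ_i−1) = 87−15 = 72; sign = (−1)^72 = +1.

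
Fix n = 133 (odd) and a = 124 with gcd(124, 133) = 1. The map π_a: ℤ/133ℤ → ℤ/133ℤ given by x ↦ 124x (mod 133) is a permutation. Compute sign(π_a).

+1

Start at x=89: 89 → 130 → 27 → 23 → 59 → 1 → 124 → … (one orbit).
Cycle lengths of π_124 on ℤ/133ℤ: [18, 18, 18, 18, 18, 18, 18, 6, 1]; 9 cycles in total.
n − c = 133 − 9 = 124; sign = (−1)^124 = +1.
Via Zolotarev, sign(π_{124}) = (124|133) = +1.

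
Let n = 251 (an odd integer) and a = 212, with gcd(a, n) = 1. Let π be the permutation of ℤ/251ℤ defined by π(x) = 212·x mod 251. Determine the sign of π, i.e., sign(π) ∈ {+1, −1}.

Trace 210: π^k(210) = [210, 93, 138, 140, 62, 92, 177] for k=0..6.
Cycle lengths of π_212 on ℤ/251ℤ: [250, 1]; 2 cycles in total.
2 cycles on 251: each ℓ→(−1)^(ℓ−1), product (−1)^249 = -1.
The Jacobi symbol (212|251) = -1 (Zolotarev) agrees.

-1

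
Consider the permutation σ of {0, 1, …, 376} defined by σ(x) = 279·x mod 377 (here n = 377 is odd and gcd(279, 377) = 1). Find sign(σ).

Trace 201: π^k(201) = [201, 283, 164, 139, 327, 376, 98] for k=0..6.
Cycle type of π: 84×4 + 28 + 12 + 1; total 7 cycles.
sign(π) = (−1)^{n − #cycles} = (−1)^{377−7} = (−1)^370 = +1.
(279|377)_J = +1 (Zolotarev's lemma cross-check).

+1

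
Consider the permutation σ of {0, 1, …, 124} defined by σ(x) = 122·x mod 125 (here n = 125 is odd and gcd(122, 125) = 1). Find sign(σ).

-1

Trace 79: π^k(79) = [79, 13, 86, 117, 24, 53, 91] for k=0..6.
Cycle type of π: 100 + 20 + 4 + 1; total 4 cycles.
sign(π) = (−1)^{n − #cycles} = (−1)^{125−4} = (−1)^121 = -1.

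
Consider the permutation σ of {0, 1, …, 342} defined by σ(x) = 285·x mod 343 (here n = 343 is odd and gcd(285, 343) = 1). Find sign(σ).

-1

Start at x=103: 103 → 200 → 62 → 177 → 24 → 323 → 131 → … (one orbit).
The orbit structure of x ↦ 285x mod 343: 4 orbits of sizes [294, 42, 6, 1].
With 4 cycles on 343 points, sign = (−1)^{343−4} = -1.
The Jacobi symbol (285|343) = -1 (Zolotarev) agrees.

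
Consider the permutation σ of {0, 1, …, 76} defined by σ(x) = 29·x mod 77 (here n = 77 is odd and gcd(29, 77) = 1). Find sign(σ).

-1

Start at x=1: 1 → 29 → 71 → 57 → 36 → 43 → 15 → … (one orbit).
π_29 has 14 disjoint cycles with lengths [10, 10, 10, 10, 10, 10, 10, 1, 1, 1, 1, 1, 1, 1] on {0,…,76}.
77 − 14 = 63 transpositions; sign(π) = (−1)^63 = -1.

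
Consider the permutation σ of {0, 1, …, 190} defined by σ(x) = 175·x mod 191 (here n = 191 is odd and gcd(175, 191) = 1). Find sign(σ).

-1

Orbit of 165 under x↦175x: [165, 34, 29, 109, 166, 18, 94]… (length divides ord_191(175)).
π_175 has 2 disjoint cycles with lengths [190, 1] on {0,…,190}.
191 − 2 = 189 transpositions; sign(π) = (−1)^189 = -1.
Zolotarev: (175|191) = -1, matching the cycle-count sign.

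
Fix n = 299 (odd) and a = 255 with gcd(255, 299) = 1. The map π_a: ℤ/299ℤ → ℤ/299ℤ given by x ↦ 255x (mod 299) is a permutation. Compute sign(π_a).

Orbit of 18 under x↦255x: [18, 105, 164, 259, 265, 1, 255]… (length divides ord_299(255)).
The orbit structure of x ↦ 255x mod 299: 12 orbits of sizes [44, 44, 44, 44, 44, 44, 11, 11, 4, 4, 4, 1].
With 12 cycles on 299 points, sign = (−1)^{299−12} = -1.
Via Zolotarev, sign(π_{255}) = (255|299) = -1.

-1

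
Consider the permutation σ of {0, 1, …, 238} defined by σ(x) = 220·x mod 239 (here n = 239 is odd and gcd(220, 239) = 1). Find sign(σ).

Orbit of 150 under x↦220x: [150, 18, 136, 45, 101, 232, 133]… (length divides ord_239(220)).
Cycle lengths of π_220 on ℤ/239ℤ: [119, 119, 1]; 3 cycles in total.
With 3 cycles on 239 points, sign = (−1)^{239−3} = +1.
The Jacobi symbol (220|239) = +1 (Zolotarev) agrees.

+1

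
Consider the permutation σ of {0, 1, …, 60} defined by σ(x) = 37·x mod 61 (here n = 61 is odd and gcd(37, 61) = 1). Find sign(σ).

Start at x=50: 50 → 20 → 8 → 52 → 33 → 1 → 37 → … (one orbit).
The orbit structure of x ↦ 37x mod 61: 4 orbits of sizes [20, 20, 20, 1].
With 4 cycles on 61 points, sign = (−1)^{61−4} = -1.

-1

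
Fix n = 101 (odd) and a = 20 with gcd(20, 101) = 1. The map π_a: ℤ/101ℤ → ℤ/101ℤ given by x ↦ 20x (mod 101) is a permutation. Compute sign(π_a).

+1

Start at x=84: 84 → 64 → 68 → 47 → 31 → 14 → 78 → … (one orbit).
π_20 has 3 disjoint cycles with lengths [50, 50, 1] on {0,…,100}.
101 − 3 = 98 transpositions; sign(π) = (−1)^98 = +1.
Via Zolotarev, sign(π_{20}) = (20|101) = +1.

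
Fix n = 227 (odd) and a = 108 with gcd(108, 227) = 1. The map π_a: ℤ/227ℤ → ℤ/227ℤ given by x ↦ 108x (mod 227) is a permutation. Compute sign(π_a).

+1

Start at x=34: 34 → 40 → 7 → 75 → 155 → 169 → 92 → … (one orbit).
Cycle type of π: 113×2 + 1; total 3 cycles.
n − c = 227 − 3 = 224; sign = (−1)^224 = +1.
Check: (108/227) = +1 by Zolotarev.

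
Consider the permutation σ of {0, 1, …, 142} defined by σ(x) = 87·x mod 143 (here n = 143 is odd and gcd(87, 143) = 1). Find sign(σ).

Start at x=120: 120 → 1 → 87 → 133 → 131 → 100 → 120 (one orbit).
The orbit structure of x ↦ 87x mod 143: 30 orbits of sizes [6, 6, 6, 6, 6, 6, 6, 6, 6, 6, 6, 6, 6, 6, 6, 6, 6, 6, 6, 6, 3, 3, 3, 3, 2, 2, 2, 2, 2, 1].
30 cycles on 143: each ℓ→(−1)^(ℓ−1), product (−1)^113 = -1.
Zolotarev: (87|143) = -1, matching the cycle-count sign.

-1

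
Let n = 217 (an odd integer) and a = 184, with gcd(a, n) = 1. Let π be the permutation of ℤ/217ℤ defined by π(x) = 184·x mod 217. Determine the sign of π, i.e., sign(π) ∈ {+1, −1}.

-1

Trace 58: π^k(58) = [58, 39, 15, 156, 60, 190, 23] for k=0..6.
12 cycles of lengths [30, 30, 30, 30, 30, 30, 10, 10, 10, 3, 3, 1].
n − c = 217 − 12 = 205; sign = (−1)^205 = -1.
(184|217)_J = -1 (Zolotarev's lemma cross-check).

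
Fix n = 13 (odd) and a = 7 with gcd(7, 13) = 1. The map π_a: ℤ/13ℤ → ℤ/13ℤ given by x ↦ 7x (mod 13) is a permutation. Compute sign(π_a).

-1

Orbit of 6 under x↦7x: [6, 3, 8, 4, 2, 1, 7]… (length divides ord_13(7)).
Decompose π into cycles: lengths [12, 1] (2 cycles, including the fixed point 0).
n − c = 13 − 2 = 11; sign = (−1)^11 = -1.
Check: (7/13) = -1 by Zolotarev.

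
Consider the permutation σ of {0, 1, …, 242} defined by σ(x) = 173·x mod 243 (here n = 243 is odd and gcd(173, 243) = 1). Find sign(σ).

-1

Start at x=83: 83 → 22 → 161 → 151 → 122 → 208 → 20 → … (one orbit).
Cycle type of π: 162 + 54 + 18 + 6 + 2 + 1; total 6 cycles.
Σ(ℓ_i−1) = 243−6 = 237; sign = (−1)^237 = -1.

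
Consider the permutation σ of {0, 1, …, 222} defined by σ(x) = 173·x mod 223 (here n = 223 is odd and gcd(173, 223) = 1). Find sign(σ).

Trace 63: π^k(63) = [63, 195, 62, 22, 15, 142, 36] for k=0..6.
Cycle lengths of π_173 on ℤ/223ℤ: [222, 1]; 2 cycles in total.
With 2 cycles on 223 points, sign = (−1)^{223−2} = -1.

-1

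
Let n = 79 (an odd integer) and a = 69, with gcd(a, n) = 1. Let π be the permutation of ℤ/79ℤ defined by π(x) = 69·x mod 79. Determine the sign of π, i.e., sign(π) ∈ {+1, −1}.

Start at x=14: 14 → 18 → 57 → 62 → 12 → 38 → 15 → … (one orbit).
Decompose π into cycles: lengths [26, 26, 26, 1] (4 cycles, including the fixed point 0).
4 cycles on 79: each ℓ→(−1)^(ℓ−1), product (−1)^75 = -1.
Via Zolotarev, sign(π_{69}) = (69|79) = -1.

-1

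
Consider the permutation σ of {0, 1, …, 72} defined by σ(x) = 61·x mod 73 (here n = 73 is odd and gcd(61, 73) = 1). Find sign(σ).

Start at x=38: 38 → 55 → 70 → 36 → 6 → 1 → 61 → … (one orbit).
Cycle lengths of π_61 on ℤ/73ℤ: [36, 36, 1]; 3 cycles in total.
3 cycles on 73: each ℓ→(−1)^(ℓ−1), product (−1)^70 = +1.

+1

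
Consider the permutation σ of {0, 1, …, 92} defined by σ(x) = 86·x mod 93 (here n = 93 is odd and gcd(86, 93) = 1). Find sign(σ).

+1

Orbit of 11 under x↦86x: [11, 16, 74, 40, 92, 7, 44]… (length divides ord_93(86)).
5 cycles of lengths [30, 30, 30, 2, 1].
n − c = 93 − 5 = 88; sign = (−1)^88 = +1.
Via Zolotarev, sign(π_{86}) = (86|93) = +1.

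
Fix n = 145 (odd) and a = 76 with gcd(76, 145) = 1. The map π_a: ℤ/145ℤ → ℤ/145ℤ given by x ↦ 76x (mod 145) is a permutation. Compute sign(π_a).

-1

Start at x=1: 1 → 76 → 121 → 61 → 141 → 131 → 96 → … (one orbit).
π_76 has 10 disjoint cycles with lengths [28, 28, 28, 28, 28, 1, 1, 1, 1, 1] on {0,…,144}.
sign(π) = (−1)^{n − #cycles} = (−1)^{145−10} = (−1)^135 = -1.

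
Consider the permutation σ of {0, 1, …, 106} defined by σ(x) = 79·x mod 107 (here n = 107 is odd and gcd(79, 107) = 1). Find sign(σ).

Orbit of 11 under x↦79x: [11, 13, 64, 27, 100, 89, 76]… (length divides ord_107(79)).
Decompose π into cycles: lengths [53, 53, 1] (3 cycles, including the fixed point 0).
With 3 cycles on 107 points, sign = (−1)^{107−3} = +1.
Via Zolotarev, sign(π_{79}) = (79|107) = +1.

+1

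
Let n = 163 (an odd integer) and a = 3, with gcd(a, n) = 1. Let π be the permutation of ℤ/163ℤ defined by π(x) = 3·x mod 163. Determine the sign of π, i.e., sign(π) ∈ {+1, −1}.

-1

Start at x=152: 152 → 130 → 64 → 29 → 87 → 98 → 131 → … (one orbit).
2 cycles of lengths [162, 1].
163 − 2 = 161 transpositions; sign(π) = (−1)^161 = -1.
Zolotarev: (3|163) = -1, matching the cycle-count sign.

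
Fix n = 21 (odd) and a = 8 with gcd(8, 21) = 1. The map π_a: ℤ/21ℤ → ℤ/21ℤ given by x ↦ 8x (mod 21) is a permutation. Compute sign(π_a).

Start at x=1: 1 → 8 → 1 (one orbit).
The orbit structure of x ↦ 8x mod 21: 14 orbits of sizes [2, 2, 2, 2, 2, 2, 2, 1, 1, 1, 1, 1, 1, 1].
n − c = 21 − 14 = 7; sign = (−1)^7 = -1.

-1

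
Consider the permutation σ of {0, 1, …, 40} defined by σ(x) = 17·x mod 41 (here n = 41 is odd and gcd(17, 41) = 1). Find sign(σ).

-1

Trace 26: π^k(26) = [26, 32, 11, 23, 22, 5, 3] for k=0..6.
The orbit structure of x ↦ 17x mod 41: 2 orbits of sizes [40, 1].
sign(π) = (−1)^{n − #cycles} = (−1)^{41−2} = (−1)^39 = -1.
(17|41)_J = -1 (Zolotarev's lemma cross-check).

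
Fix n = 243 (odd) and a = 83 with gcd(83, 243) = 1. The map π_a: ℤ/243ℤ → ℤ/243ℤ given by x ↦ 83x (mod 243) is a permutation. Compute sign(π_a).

Orbit of 191 under x↦83x: [191, 58, 197, 70, 221, 118, 74]… (length divides ord_243(83)).
Cycle type of π: 162 + 54 + 18 + 6 + 2 + 1; total 6 cycles.
With 6 cycles on 243 points, sign = (−1)^{243−6} = -1.
The Jacobi symbol (83|243) = -1 (Zolotarev) agrees.

-1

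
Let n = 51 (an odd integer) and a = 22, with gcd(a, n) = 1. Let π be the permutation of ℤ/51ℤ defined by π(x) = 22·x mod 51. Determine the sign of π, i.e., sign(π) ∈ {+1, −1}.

-1

Trace 31: π^k(31) = [31, 19, 10, 16, 46, 43, 28] for k=0..6.
Cycle type of π: 16×3 + 1×3; total 6 cycles.
sign(π) = (−1)^{n − #cycles} = (−1)^{51−6} = (−1)^45 = -1.
Zolotarev: (22|51) = -1, matching the cycle-count sign.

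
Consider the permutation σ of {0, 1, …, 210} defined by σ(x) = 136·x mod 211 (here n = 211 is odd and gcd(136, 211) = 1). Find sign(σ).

+1

Start at x=21: 21 → 113 → 176 → 93 → 199 → 56 → 20 → … (one orbit).
Decompose π into cycles: lengths [105, 105, 1] (3 cycles, including the fixed point 0).
sign(π) = (−1)^{n − #cycles} = (−1)^{211−3} = (−1)^208 = +1.
The Jacobi symbol (136|211) = +1 (Zolotarev) agrees.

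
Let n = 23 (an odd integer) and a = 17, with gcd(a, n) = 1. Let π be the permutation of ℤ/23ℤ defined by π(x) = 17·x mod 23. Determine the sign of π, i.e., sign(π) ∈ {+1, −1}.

Trace 15: π^k(15) = [15, 2, 11, 3, 5, 16, 19] for k=0..6.
Cycle type of π: 22 + 1; total 2 cycles.
sign(π) = (−1)^{n − #cycles} = (−1)^{23−2} = (−1)^21 = -1.
The Jacobi symbol (17|23) = -1 (Zolotarev) agrees.

-1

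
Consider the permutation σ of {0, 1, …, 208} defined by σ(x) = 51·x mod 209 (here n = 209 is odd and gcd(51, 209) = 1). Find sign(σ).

Orbit of 188 under x↦51x: [188, 183, 137, 90, 201, 10, 92]… (length divides ord_209(51)).
Cycle type of π: 90×2 + 18 + 10 + 1; total 5 cycles.
209 − 5 = 204 transpositions; sign(π) = (−1)^204 = +1.
(51|209)_J = +1 (Zolotarev's lemma cross-check).

+1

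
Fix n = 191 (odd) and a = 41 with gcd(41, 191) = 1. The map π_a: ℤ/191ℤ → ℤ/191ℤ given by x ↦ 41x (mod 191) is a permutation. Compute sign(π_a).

-1

Orbit of 31 under x↦41x: [31, 125, 159, 25, 70, 5, 14]… (length divides ord_191(41)).
6 cycles of lengths [38, 38, 38, 38, 38, 1].
With 6 cycles on 191 points, sign = (−1)^{191−6} = -1.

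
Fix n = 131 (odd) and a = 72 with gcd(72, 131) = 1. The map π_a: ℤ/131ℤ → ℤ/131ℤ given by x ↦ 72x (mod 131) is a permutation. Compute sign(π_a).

Start at x=51: 51 → 4 → 26 → 38 → 116 → 99 → 54 → … (one orbit).
2 cycles of lengths [130, 1].
2 cycles on 131: each ℓ→(−1)^(ℓ−1), product (−1)^129 = -1.
(72|131)_J = -1 (Zolotarev's lemma cross-check).

-1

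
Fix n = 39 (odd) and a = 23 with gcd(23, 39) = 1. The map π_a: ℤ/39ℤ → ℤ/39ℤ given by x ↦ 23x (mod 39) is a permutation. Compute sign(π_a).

Orbit of 38 under x↦23x: [38, 16, 17, 1, 23, 22]… (length divides ord_39(23)).
The orbit structure of x ↦ 23x mod 39: 8 orbits of sizes [6, 6, 6, 6, 6, 6, 2, 1].
Σ(ℓ_i−1) = 39−8 = 31; sign = (−1)^31 = -1.
The Jacobi symbol (23|39) = -1 (Zolotarev) agrees.

-1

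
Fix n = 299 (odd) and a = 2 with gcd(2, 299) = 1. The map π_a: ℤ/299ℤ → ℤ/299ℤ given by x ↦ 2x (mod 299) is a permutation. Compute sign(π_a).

Trace 294: π^k(294) = [294, 289, 279, 259, 219, 139, 278] for k=0..6.
Cycle lengths of π_2 on ℤ/299ℤ: [132, 132, 12, 11, 11, 1]; 6 cycles in total.
Σ(ℓ_i−1) = 299−6 = 293; sign = (−1)^293 = -1.
Zolotarev: (2|299) = -1, matching the cycle-count sign.

-1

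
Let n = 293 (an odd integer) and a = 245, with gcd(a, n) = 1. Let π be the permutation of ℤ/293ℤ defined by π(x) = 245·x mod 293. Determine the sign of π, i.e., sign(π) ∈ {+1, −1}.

Orbit of 227 under x↦245x: [227, 238, 3, 149, 173, 193, 112]… (length divides ord_293(245)).
2 cycles of lengths [292, 1].
2 cycles on 293: each ℓ→(−1)^(ℓ−1), product (−1)^291 = -1.
Zolotarev: (245|293) = -1, matching the cycle-count sign.

-1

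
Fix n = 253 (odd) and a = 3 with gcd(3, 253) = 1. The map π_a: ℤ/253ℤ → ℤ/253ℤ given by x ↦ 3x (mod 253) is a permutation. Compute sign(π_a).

Orbit of 108 under x↦3x: [108, 71, 213, 133, 146, 185, 49]… (length divides ord_253(3)).
π_3 has 9 disjoint cycles with lengths [55, 55, 55, 55, 11, 11, 5, 5, 1] on {0,…,252}.
With 9 cycles on 253 points, sign = (−1)^{253−9} = +1.
Via Zolotarev, sign(π_{3}) = (3|253) = +1.

+1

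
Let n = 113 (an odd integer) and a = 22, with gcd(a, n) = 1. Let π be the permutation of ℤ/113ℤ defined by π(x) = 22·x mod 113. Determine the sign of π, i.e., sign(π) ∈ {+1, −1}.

+1

Trace 32: π^k(32) = [32, 26, 7, 41, 111, 69, 49] for k=0..6.
Cycle lengths of π_22 on ℤ/113ℤ: [56, 56, 1]; 3 cycles in total.
sign(π) = (−1)^{n − #cycles} = (−1)^{113−3} = (−1)^110 = +1.
The Jacobi symbol (22|113) = +1 (Zolotarev) agrees.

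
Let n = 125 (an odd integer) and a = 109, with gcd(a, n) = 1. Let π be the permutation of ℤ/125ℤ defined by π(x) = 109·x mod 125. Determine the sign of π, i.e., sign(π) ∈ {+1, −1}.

Orbit of 101 under x↦109x: [101, 9, 106, 54, 11, 74, 66]… (length divides ord_125(109)).
Decompose π into cycles: lengths [50, 50, 10, 10, 2, 2, 1] (7 cycles, including the fixed point 0).
125 − 7 = 118 transpositions; sign(π) = (−1)^118 = +1.
Check: (109/125) = +1 by Zolotarev.

+1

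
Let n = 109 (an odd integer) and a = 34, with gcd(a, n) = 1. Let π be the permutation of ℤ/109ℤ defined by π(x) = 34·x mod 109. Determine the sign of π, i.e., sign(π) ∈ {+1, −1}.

Orbit of 46 under x↦34x: [46, 38, 93, 1, 34, 66, 64]… (length divides ord_109(34)).
Cycle lengths of π_34 on ℤ/109ℤ: [18, 18, 18, 18, 18, 18, 1]; 7 cycles in total.
7 cycles on 109: each ℓ→(−1)^(ℓ−1), product (−1)^102 = +1.
Via Zolotarev, sign(π_{34}) = (34|109) = +1.

+1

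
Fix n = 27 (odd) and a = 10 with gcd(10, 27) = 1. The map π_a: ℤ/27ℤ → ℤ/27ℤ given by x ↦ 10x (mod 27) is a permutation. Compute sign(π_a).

Trace 1: π^k(1) = [1, 10, 19] for k=0..2.
Cycle lengths of π_10 on ℤ/27ℤ: [3, 3, 3, 3, 3, 3, 1, 1, 1, 1, 1, 1, 1, 1, 1]; 15 cycles in total.
n − c = 27 − 15 = 12; sign = (−1)^12 = +1.

+1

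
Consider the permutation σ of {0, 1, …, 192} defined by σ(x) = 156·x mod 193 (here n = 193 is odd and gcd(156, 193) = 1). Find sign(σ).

Trace 21: π^k(21) = [21, 188, 185, 103, 49, 117, 110] for k=0..6.
Cycle type of π: 192 + 1; total 2 cycles.
193 − 2 = 191 transpositions; sign(π) = (−1)^191 = -1.

-1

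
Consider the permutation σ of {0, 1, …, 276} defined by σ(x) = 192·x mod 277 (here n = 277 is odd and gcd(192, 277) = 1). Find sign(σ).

+1

Trace 185: π^k(185) = [185, 64, 100, 87, 84, 62, 270] for k=0..6.
Decompose π into cycles: lengths [138, 138, 1] (3 cycles, including the fixed point 0).
sign(π) = (−1)^{n − #cycles} = (−1)^{277−3} = (−1)^274 = +1.
Via Zolotarev, sign(π_{192}) = (192|277) = +1.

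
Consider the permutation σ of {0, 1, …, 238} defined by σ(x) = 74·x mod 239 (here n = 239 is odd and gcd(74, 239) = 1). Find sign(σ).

-1

Trace 46: π^k(46) = [46, 58, 229, 216, 210, 5, 131] for k=0..6.
2 cycles of lengths [238, 1].
Σ(ℓ_i−1) = 239−2 = 237; sign = (−1)^237 = -1.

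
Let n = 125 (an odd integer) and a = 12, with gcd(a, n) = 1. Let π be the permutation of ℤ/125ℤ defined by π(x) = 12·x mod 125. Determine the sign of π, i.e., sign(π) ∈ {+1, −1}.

-1

Orbit of 108 under x↦12x: [108, 46, 52, 124, 113, 106, 22]… (length divides ord_125(12)).
The orbit structure of x ↦ 12x mod 125: 4 orbits of sizes [100, 20, 4, 1].
Σ(ℓ_i−1) = 125−4 = 121; sign = (−1)^121 = -1.
Check: (12/125) = -1 by Zolotarev.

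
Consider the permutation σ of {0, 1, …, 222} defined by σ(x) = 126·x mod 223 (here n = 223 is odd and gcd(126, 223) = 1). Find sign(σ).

Orbit of 4 under x↦126x: [4, 58, 172, 41, 37, 202, 30]… (length divides ord_223(126)).
Decompose π into cycles: lengths [111, 111, 1] (3 cycles, including the fixed point 0).
With 3 cycles on 223 points, sign = (−1)^{223−3} = +1.
Check: (126/223) = +1 by Zolotarev.

+1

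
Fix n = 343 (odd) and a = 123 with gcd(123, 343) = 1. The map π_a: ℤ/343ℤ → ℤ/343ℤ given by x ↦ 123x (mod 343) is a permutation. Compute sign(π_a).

+1

Trace 186: π^k(186) = [186, 240, 22, 305, 128, 309, 277] for k=0..6.
The orbit structure of x ↦ 123x mod 343: 7 orbits of sizes [147, 147, 21, 21, 3, 3, 1].
Σ(ℓ_i−1) = 343−7 = 336; sign = (−1)^336 = +1.
The Jacobi symbol (123|343) = +1 (Zolotarev) agrees.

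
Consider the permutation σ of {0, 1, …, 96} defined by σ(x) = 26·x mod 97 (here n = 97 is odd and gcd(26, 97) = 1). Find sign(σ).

-1

Orbit of 21 under x↦26x: [21, 61, 34, 11, 92, 64, 15]… (length divides ord_97(26)).
π_26 has 2 disjoint cycles with lengths [96, 1] on {0,…,96}.
2 cycles on 97: each ℓ→(−1)^(ℓ−1), product (−1)^95 = -1.
The Jacobi symbol (26|97) = -1 (Zolotarev) agrees.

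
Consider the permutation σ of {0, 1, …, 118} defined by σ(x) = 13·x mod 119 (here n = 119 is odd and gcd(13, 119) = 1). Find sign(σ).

-1

Start at x=55: 55 → 1 → 13 → 50 → 55 (one orbit).
Cycle type of π: 4×28 + 2×3 + 1; total 32 cycles.
n − c = 119 − 32 = 87; sign = (−1)^87 = -1.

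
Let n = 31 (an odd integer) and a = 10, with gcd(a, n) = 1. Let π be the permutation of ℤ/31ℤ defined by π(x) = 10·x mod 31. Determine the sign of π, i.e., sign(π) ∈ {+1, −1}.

Trace 2: π^k(2) = [2, 20, 14, 16, 5, 19, 4] for k=0..6.
Cycle lengths of π_10 on ℤ/31ℤ: [15, 15, 1]; 3 cycles in total.
sign(π) = (−1)^{n − #cycles} = (−1)^{31−3} = (−1)^28 = +1.
Check: (10/31) = +1 by Zolotarev.

+1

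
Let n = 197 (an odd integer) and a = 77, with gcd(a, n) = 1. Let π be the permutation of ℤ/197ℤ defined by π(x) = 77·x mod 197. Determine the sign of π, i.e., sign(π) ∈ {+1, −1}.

-1

Trace 110: π^k(110) = [110, 196, 120, 178, 113, 33, 177] for k=0..6.
The orbit structure of x ↦ 77x mod 197: 8 orbits of sizes [28, 28, 28, 28, 28, 28, 28, 1].
197 − 8 = 189 transpositions; sign(π) = (−1)^189 = -1.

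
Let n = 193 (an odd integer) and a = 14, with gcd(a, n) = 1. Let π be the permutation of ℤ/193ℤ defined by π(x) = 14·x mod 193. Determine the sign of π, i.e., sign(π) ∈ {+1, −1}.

Trace 50: π^k(50) = [50, 121, 150, 170, 64, 124, 192] for k=0..6.
Cycle lengths of π_14 on ℤ/193ℤ: [32, 32, 32, 32, 32, 32, 1]; 7 cycles in total.
n − c = 193 − 7 = 186; sign = (−1)^186 = +1.
Zolotarev: (14|193) = +1, matching the cycle-count sign.

+1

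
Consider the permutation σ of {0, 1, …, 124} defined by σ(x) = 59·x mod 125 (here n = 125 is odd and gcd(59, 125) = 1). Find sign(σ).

Start at x=26: 26 → 34 → 6 → 104 → 11 → 24 → 41 → … (one orbit).
7 cycles of lengths [50, 50, 10, 10, 2, 2, 1].
sign(π) = (−1)^{n − #cycles} = (−1)^{125−7} = (−1)^118 = +1.
Zolotarev: (59|125) = +1, matching the cycle-count sign.

+1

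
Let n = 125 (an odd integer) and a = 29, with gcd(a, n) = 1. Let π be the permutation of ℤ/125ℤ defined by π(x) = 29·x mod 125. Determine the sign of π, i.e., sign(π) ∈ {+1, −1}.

+1

Start at x=124: 124 → 96 → 34 → 111 → 94 → 101 → 54 → … (one orbit).
Cycle lengths of π_29 on ℤ/125ℤ: [50, 50, 10, 10, 2, 2, 1]; 7 cycles in total.
With 7 cycles on 125 points, sign = (−1)^{125−7} = +1.
Via Zolotarev, sign(π_{29}) = (29|125) = +1.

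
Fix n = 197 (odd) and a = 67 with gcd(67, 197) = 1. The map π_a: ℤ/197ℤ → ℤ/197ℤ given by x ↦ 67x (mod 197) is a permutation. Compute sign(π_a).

Trace 86: π^k(86) = [86, 49, 131, 109, 14, 150, 3] for k=0..6.
Cycle type of π: 196 + 1; total 2 cycles.
2 cycles on 197: each ℓ→(−1)^(ℓ−1), product (−1)^195 = -1.
(67|197)_J = -1 (Zolotarev's lemma cross-check).

-1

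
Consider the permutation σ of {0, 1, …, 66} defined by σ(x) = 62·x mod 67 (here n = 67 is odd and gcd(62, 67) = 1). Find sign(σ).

Orbit of 64 under x↦62x: [64, 15, 59, 40, 1, 62, 25]… (length divides ord_67(62)).
Cycle lengths of π_62 on ℤ/67ℤ: [11, 11, 11, 11, 11, 11, 1]; 7 cycles in total.
sign(π) = (−1)^{n − #cycles} = (−1)^{67−7} = (−1)^60 = +1.
Zolotarev: (62|67) = +1, matching the cycle-count sign.

+1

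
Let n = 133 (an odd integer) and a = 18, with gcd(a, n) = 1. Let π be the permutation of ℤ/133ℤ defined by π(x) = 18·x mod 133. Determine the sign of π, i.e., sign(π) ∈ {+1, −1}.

Orbit of 1 under x↦18x: [1, 18, 58, 113, 39, 37]… (length divides ord_133(18)).
The orbit structure of x ↦ 18x mod 133: 30 orbits of sizes [6, 6, 6, 6, 6, 6, 6, 6, 6, 6, 6, 6, 6, 6, 6, 6, 6, 6, 3, 3, 2, 2, 2, 2, 2, 2, 2, 2, 2, 1].
Σ(ℓ_i−1) = 133−30 = 103; sign = (−1)^103 = -1.
Check: (18/133) = -1 by Zolotarev.

-1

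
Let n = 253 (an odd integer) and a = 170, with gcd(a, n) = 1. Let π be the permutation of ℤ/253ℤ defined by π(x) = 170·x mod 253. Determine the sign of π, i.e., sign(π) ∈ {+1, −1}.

+1

Trace 210: π^k(210) = [210, 27, 36, 48, 64, 1, 170] for k=0..6.
Cycle type of π: 55×4 + 11×2 + 5×2 + 1; total 9 cycles.
9 cycles on 253: each ℓ→(−1)^(ℓ−1), product (−1)^244 = +1.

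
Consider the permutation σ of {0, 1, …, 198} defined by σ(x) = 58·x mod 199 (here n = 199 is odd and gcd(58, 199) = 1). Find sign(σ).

+1

Start at x=178: 178 → 175 → 1 → 58 → 180 → 92 → 162 → … (one orbit).
Cycle type of π: 9×22 + 1; total 23 cycles.
n − c = 199 − 23 = 176; sign = (−1)^176 = +1.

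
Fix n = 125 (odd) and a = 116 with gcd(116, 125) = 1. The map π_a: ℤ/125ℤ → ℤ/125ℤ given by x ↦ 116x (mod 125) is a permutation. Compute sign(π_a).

+1

Trace 41: π^k(41) = [41, 6, 71, 111, 1, 116, 81] for k=0..6.
π_116 has 13 disjoint cycles with lengths [25, 25, 25, 25, 5, 5, 5, 5, 1, 1, 1, 1, 1] on {0,…,124}.
125 − 13 = 112 transpositions; sign(π) = (−1)^112 = +1.
Via Zolotarev, sign(π_{116}) = (116|125) = +1.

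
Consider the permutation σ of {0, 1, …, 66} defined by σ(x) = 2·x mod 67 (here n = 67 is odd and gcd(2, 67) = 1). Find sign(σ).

Trace 9: π^k(9) = [9, 18, 36, 5, 10, 20, 40] for k=0..6.
π_2 has 2 disjoint cycles with lengths [66, 1] on {0,…,66}.
sign(π) = (−1)^{n − #cycles} = (−1)^{67−2} = (−1)^65 = -1.
(2|67)_J = -1 (Zolotarev's lemma cross-check).

-1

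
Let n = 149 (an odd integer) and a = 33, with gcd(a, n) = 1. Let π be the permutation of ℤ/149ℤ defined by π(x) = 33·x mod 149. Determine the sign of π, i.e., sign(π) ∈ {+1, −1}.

+1

Orbit of 96 under x↦33x: [96, 39, 95, 6, 49, 127, 19]… (length divides ord_149(33)).
Cycle type of π: 37×4 + 1; total 5 cycles.
n − c = 149 − 5 = 144; sign = (−1)^144 = +1.
The Jacobi symbol (33|149) = +1 (Zolotarev) agrees.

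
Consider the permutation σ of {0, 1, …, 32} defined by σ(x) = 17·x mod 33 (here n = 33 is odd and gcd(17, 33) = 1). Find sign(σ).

+1

Orbit of 17 under x↦17x: [17, 25, 29, 31, 32, 16, 8]… (length divides ord_33(17)).
π_17 has 5 disjoint cycles with lengths [10, 10, 10, 2, 1] on {0,…,32}.
5 cycles on 33: each ℓ→(−1)^(ℓ−1), product (−1)^28 = +1.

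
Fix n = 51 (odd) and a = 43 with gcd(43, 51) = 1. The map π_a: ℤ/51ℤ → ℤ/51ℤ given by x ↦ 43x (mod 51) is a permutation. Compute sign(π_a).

+1

Trace 19: π^k(19) = [19, 1, 43, 13, 49, 16, 25] for k=0..6.
The orbit structure of x ↦ 43x mod 51: 9 orbits of sizes [8, 8, 8, 8, 8, 8, 1, 1, 1].
n − c = 51 − 9 = 42; sign = (−1)^42 = +1.
Zolotarev: (43|51) = +1, matching the cycle-count sign.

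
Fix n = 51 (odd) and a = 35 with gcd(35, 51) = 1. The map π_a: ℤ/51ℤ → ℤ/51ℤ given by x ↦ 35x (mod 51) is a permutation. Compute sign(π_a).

Start at x=1: 1 → 35 → 1 (one orbit).
Cycle lengths of π_35 on ℤ/51ℤ: [2, 2, 2, 2, 2, 2, 2, 2, 2, 2, 2, 2, 2, 2, 2, 2, 2, 1, 1, 1, 1, 1, 1, 1, 1, 1, 1, 1, 1, 1, 1, 1, 1, 1]; 34 cycles in total.
sign(π) = (−1)^{n − #cycles} = (−1)^{51−34} = (−1)^17 = -1.

-1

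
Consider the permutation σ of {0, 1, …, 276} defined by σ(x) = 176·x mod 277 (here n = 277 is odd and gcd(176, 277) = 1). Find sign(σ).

Start at x=36: 36 → 242 → 211 → 18 → 121 → 244 → 9 → … (one orbit).
Decompose π into cycles: lengths [276, 1] (2 cycles, including the fixed point 0).
With 2 cycles on 277 points, sign = (−1)^{277−2} = -1.

-1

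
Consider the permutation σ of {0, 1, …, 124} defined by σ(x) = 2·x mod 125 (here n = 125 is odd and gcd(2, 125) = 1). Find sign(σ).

Start at x=108: 108 → 91 → 57 → 114 → 103 → 81 → 37 → … (one orbit).
Decompose π into cycles: lengths [100, 20, 4, 1] (4 cycles, including the fixed point 0).
n − c = 125 − 4 = 121; sign = (−1)^121 = -1.
(2|125)_J = -1 (Zolotarev's lemma cross-check).

-1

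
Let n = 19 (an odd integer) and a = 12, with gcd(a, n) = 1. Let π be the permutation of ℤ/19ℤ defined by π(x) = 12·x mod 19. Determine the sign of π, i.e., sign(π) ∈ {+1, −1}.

-1

Start at x=11: 11 → 18 → 7 → 8 → 1 → 12 → 11 (one orbit).
Cycle lengths of π_12 on ℤ/19ℤ: [6, 6, 6, 1]; 4 cycles in total.
19 − 4 = 15 transpositions; sign(π) = (−1)^15 = -1.
Via Zolotarev, sign(π_{12}) = (12|19) = -1.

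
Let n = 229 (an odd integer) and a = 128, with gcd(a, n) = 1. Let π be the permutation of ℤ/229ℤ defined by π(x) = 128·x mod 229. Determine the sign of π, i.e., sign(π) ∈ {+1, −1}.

Trace 21: π^k(21) = [21, 169, 106, 57, 197, 26, 122] for k=0..6.
4 cycles of lengths [76, 76, 76, 1].
n − c = 229 − 4 = 225; sign = (−1)^225 = -1.

-1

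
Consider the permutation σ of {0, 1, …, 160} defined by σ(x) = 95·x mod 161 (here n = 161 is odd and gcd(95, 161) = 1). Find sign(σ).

Orbit of 25 under x↦95x: [25, 121, 64, 123, 93, 141, 32]… (length divides ord_161(95)).
π_95 has 9 disjoint cycles with lengths [33, 33, 33, 33, 11, 11, 3, 3, 1] on {0,…,160}.
161 − 9 = 152 transpositions; sign(π) = (−1)^152 = +1.
(95|161)_J = +1 (Zolotarev's lemma cross-check).

+1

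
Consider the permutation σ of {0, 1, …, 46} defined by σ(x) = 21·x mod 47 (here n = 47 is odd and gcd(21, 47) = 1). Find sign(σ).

+1

Trace 14: π^k(14) = [14, 12, 17, 28, 24, 34, 9] for k=0..6.
Cycle lengths of π_21 on ℤ/47ℤ: [23, 23, 1]; 3 cycles in total.
sign(π) = (−1)^{n − #cycles} = (−1)^{47−3} = (−1)^44 = +1.
Via Zolotarev, sign(π_{21}) = (21|47) = +1.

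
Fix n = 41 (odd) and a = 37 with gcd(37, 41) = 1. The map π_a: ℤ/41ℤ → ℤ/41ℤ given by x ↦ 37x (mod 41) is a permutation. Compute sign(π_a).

Trace 10: π^k(10) = [10, 1, 37, 16, 18] for k=0..4.
π_37 has 9 disjoint cycles with lengths [5, 5, 5, 5, 5, 5, 5, 5, 1] on {0,…,40}.
n − c = 41 − 9 = 32; sign = (−1)^32 = +1.

+1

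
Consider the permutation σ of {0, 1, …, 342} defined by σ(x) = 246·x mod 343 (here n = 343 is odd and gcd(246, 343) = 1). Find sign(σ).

Trace 246: π^k(246) = [246, 148, 50, 295, 197, 99, 1] for k=0..6.
Decompose π into cycles: lengths [7, 7, 7, 7, 7, 7, 7, 7, 7, 7, 7, 7, 7, 7, 7, 7, 7, 7, 7, 7, 7, 7, 7, 7, 7, 7, 7, 7, 7, 7, 7, 7, 7, 7, 7, 7, 7, 7, 7, 7, 7, 7, 1, 1, 1, 1, 1, 1, 1, 1, 1, 1, 1, 1, 1, 1, 1, 1, 1, 1, 1, 1, 1, 1, 1, 1, 1, 1, 1, 1, 1, 1, 1, 1, 1, 1, 1, 1, 1, 1, 1, 1, 1, 1, 1, 1, 1, 1, 1, 1, 1] (91 cycles, including the fixed point 0).
343 − 91 = 252 transpositions; sign(π) = (−1)^252 = +1.

+1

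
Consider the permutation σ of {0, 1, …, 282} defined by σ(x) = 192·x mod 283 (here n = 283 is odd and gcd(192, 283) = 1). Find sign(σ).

Orbit of 265 under x↦192x: [265, 223, 83, 88, 199, 3, 10]… (length divides ord_283(192)).
π_192 has 2 disjoint cycles with lengths [282, 1] on {0,…,282}.
283 − 2 = 281 transpositions; sign(π) = (−1)^281 = -1.
Check: (192/283) = -1 by Zolotarev.

-1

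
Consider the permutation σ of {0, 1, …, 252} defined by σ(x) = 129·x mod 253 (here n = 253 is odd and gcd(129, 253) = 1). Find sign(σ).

+1

Start at x=243: 243 → 228 → 64 → 160 → 147 → 241 → 223 → … (one orbit).
Cycle type of π: 110×2 + 22 + 10 + 1; total 5 cycles.
253 − 5 = 248 transpositions; sign(π) = (−1)^248 = +1.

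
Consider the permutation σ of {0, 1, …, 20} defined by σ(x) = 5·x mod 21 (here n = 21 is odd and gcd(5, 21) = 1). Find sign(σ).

+1

Trace 17: π^k(17) = [17, 1, 5, 4, 20, 16] for k=0..5.
The orbit structure of x ↦ 5x mod 21: 5 orbits of sizes [6, 6, 6, 2, 1].
With 5 cycles on 21 points, sign = (−1)^{21−5} = +1.
(5|21)_J = +1 (Zolotarev's lemma cross-check).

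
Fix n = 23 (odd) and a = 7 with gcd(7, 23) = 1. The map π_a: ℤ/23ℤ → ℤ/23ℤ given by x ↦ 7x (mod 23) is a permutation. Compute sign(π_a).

Trace 20: π^k(20) = [20, 2, 14, 6, 19, 18, 11] for k=0..6.
The orbit structure of x ↦ 7x mod 23: 2 orbits of sizes [22, 1].
With 2 cycles on 23 points, sign = (−1)^{23−2} = -1.
Check: (7/23) = -1 by Zolotarev.

-1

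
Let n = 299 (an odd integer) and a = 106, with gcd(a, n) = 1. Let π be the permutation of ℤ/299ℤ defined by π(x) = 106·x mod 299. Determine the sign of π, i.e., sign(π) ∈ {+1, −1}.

Trace 297: π^k(297) = [297, 87, 252, 101, 241, 131, 132] for k=0..6.
5 cycles of lengths [132, 132, 22, 12, 1].
n − c = 299 − 5 = 294; sign = (−1)^294 = +1.
Via Zolotarev, sign(π_{106}) = (106|299) = +1.

+1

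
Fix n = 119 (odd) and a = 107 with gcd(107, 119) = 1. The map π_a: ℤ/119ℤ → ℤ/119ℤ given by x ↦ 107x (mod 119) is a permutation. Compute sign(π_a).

-1

Trace 72: π^k(72) = [72, 88, 15, 58, 18, 22, 93] for k=0..6.
The orbit structure of x ↦ 107x mod 119: 6 orbits of sizes [48, 48, 16, 3, 3, 1].
sign(π) = (−1)^{n − #cycles} = (−1)^{119−6} = (−1)^113 = -1.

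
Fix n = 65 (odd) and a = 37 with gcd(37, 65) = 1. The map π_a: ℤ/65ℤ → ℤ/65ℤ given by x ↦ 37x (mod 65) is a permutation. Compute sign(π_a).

+1

Trace 47: π^k(47) = [47, 49, 58, 1, 37, 4, 18] for k=0..6.
Cycle type of π: 12×5 + 4 + 1; total 7 cycles.
n − c = 65 − 7 = 58; sign = (−1)^58 = +1.
(37|65)_J = +1 (Zolotarev's lemma cross-check).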